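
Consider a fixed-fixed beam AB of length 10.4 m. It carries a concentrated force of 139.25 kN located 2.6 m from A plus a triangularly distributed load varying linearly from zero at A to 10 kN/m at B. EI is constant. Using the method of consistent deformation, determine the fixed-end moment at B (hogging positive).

M_B = 122 kN·m

Take the two fixed-end moments M_A, M_B as redundants; the released structure is the simple span AB.
Simple-span end rotations at A and B under the given loads:
  at A: point load 139.25 at a = 2.6: Pab(L + b)/(6LEI) = 823.7/EI
  at B: point load 139.25 at a = 2.6: Pab(L + a)/(6LEI) = 588.3/EI
  at A: triangular load, peak 10: 7w₀L³/(360EI) = 218.7/EI
  at B: triangular load, peak 10: w₀L³/(45EI) = 250/EI
  θ_A0 = 1042/EI,  θ_B0 = 838.3/EI
Flexibility coefficients: a unit moment at one end gives L/(3EI) there and L/(6EI) at the far end, so f₁₁ = f₂₂ = 3.467/EI and f₁₂ = f₂₁ = 1.733/EI.
Compatibility — zero rotation at each built-in end:
  3.467 M_A + 1.733 M_B = 1042
  1.733 M_A + 3.467 M_B = 838.3
Solving the pair gives M_A = 239.7 kN·m and M_B = 122 kN·m (hogging).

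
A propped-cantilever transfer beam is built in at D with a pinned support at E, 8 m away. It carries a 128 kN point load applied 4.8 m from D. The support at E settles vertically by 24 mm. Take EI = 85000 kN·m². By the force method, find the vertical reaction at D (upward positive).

Release the roller at E. Primary structure: cantilever fixed at D.
Deflection at E on the released cantilever, summing each load's contribution:
  point load 128 at a = 4.8: Pa²(3L − a)/(6EI) = 9437/EI
Flexibility coefficient — unit upward force at E: δ_{EE} = L³/(3EI) = 170.7/EI.
With EI = 85000 kN·m²: δ_0 = 0.11103 m and δ_{EE} = 0.002008 m/kN.
Compatibility — the beam at E must follow the support down by 0.024 m: δ_0 − R_E·δ_{EE} = 0.024, so R_E = (0.11103 − 0.024)/0.002008 = 43.34 kN.
Vertical equilibrium: R_D = ΣP − R_E = 128 − 43.34 = 84.66 kN.

R_D = 84.66 kN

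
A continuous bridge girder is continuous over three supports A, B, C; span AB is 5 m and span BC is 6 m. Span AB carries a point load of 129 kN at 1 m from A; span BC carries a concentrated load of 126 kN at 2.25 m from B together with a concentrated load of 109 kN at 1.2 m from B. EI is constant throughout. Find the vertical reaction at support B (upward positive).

Release continuity at B by inserting a hinge; the redundant is the internal moment M_B. The primary structure is two simply-supported spans AB and BC.
Discontinuity in slope at B on the released structure — sum the simple-span end rotations:
  span AB: point load 129 at a = 1: Pab(L + a)/(6LEI) = 103.2/EI
  span BC: point load 126 at a = 2.25: Pab(L + b)/(6LEI) = 287.9/EI
  span BC: point load 109 at a = 1.2: Pab(L + b)/(6LEI) = 188.4/EI
  relative rotation θ_0 = (103.2 + 476.3)/EI = 579.5/EI
A unit hogging moment at B produces rotation L₁/(3EI) + L₂/(3EI) = 3.667/EI.
Compatibility: M_B·(L₁+L₂)/(3EI) = θ_0, giving M_B = 158 kN·m (hogging).
Span AB, ΣM about A with M_B applied at B: R_B^{AB}·5 = 129 + 158, so R_B^{AB} = 57.41 kN and R_A = 129 − 57.41 = 71.59 kN.
Span BC, ΣM about C: R_B^{BC}·6 = 995.7 + 158, so R_B^{BC} = 192.3 kN and R_C = 235 − 192.3 = 42.71 kN.
R_B = 57.41 + 192.3 = 249.7 kN.

R_B = 249.7 kN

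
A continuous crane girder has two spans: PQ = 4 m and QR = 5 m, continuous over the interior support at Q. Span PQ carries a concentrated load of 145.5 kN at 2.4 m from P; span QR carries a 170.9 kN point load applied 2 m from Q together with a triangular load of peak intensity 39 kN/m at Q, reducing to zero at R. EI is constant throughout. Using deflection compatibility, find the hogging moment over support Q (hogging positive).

Take M_Q as the redundant. Released structure: two simple spans PQ and QR with a hinge at Q.
Discontinuity in slope at Q on the released structure — sum the simple-span end rotations:
  span PQ: point load 145.5 at a = 2.4: Pab(L + a)/(6LEI) = 149/EI
  span QR: point load 170.9 at a = 2: Pab(L + b)/(6LEI) = 273.4/EI
  span QR: triangular load, peak 39: w₀L³/(45EI) = 108.3/EI
  relative rotation θ_0 = (149 + 381.8)/EI = 530.8/EI
A unit hogging moment at Q produces rotation L₁/(3EI) + L₂/(3EI) = 3/EI.
Compatibility: M_Q·(L₁+L₂)/(3EI) = θ_0, giving M_Q = 176.9 kN·m (hogging).

M_Q = 176.9 kN·m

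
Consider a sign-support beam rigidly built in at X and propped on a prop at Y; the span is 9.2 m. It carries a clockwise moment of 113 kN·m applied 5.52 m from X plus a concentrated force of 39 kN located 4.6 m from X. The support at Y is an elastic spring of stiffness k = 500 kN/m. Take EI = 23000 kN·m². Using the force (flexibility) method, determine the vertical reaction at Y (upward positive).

Choose R_Y as the redundant. The primary structure is the cantilever fixed at X.
Downward deflection at the released point Y due to the loads:
  clockwise couple 113 at a = 5.52: M₀a(2L − a)/(2EI) = 4017/EI
  point load 39 at a = 4.6: Pa²(3L − a)/(6EI) = 3163/EI
  δ_0 = 7180/EI
Flexibility coefficient — unit upward force at Y: δ_{YY} = L³/(3EI) = 259.6/EI.
With EI = 23000 kN·m²: δ_0 = 0.31219 m and δ_{YY} = 0.011285 m/kN.
Compatibility — the spring shortens by R_Y/k under the reaction it provides: δ_0 − R_Y·δ_{YY} = R_Y/k. With 1/k = 0.002 m/kN, R_Y = δ_0 / (δ_{YY} + 1/k) = 0.31219 / (0.011285 + 0.002) = 23.5 kN.

R_Y = 23.5 kN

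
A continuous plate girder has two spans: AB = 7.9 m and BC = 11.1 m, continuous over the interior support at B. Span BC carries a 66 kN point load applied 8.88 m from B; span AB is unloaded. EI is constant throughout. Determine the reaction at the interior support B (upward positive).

R_B = 22.1 kN

Take M_B as the redundant. Released structure: two simple spans AB and BC with a hinge at B.
End slopes at the hinge B, treating each span as simply supported:
  span BC: point load 66 at a = 8.88: Pab(L + b)/(6LEI) = 260.2/EI
  relative rotation θ_0 = (0 + 260.2)/EI = 260.2/EI
A unit hogging moment at B produces rotation L₁/(3EI) + L₂/(3EI) = 6.333/EI.
Compatibility: M_B·(L₁+L₂)/(3EI) = θ_0, giving M_B = 41.09 kN·m (hogging).
Span AB, ΣM about A with M_B applied at B: R_B^{AB}·7.9 = 0 + 41.09, so R_B^{AB} = 5.201 kN and R_A = 0 − 5.201 = -5.201 kN.
Span BC, ΣM about C: R_B^{BC}·11.1 = 146.5 + 41.09, so R_B^{BC} = 16.9 kN and R_C = 66 − 16.9 = 49.1 kN.
R_B = 5.201 + 16.9 = 22.1 kN.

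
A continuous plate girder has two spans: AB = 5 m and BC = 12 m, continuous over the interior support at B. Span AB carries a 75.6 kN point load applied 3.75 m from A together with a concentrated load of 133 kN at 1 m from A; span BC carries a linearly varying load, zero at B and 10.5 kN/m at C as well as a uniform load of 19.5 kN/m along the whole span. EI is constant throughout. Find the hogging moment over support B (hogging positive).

M_B = 347 kN·m

Release continuity at B by inserting a hinge; the redundant is the internal moment M_B. The primary structure is two simply-supported spans AB and BC.
End slopes at the hinge B, treating each span as simply supported:
  span AB: point load 75.6 at a = 3.75: Pab(L + a)/(6LEI) = 103.4/EI
  span AB: point load 133 at a = 1: Pab(L + a)/(6LEI) = 106.4/EI
  span BC: triangular load, peak 10.5: 7w₀L³/(360EI) = 352.8/EI
  span BC: UDL 19.5: wL³/(24EI) = 1404/EI
  relative rotation θ_0 = (209.8 + 1757)/EI = 1967/EI
A unit hogging moment at B produces rotation L₁/(3EI) + L₂/(3EI) = 5.667/EI.
Slope continuity at B: θ_0 = M_B·5.667/EI, so M_B = 1967/5.667 = 347 kN·m (hogging).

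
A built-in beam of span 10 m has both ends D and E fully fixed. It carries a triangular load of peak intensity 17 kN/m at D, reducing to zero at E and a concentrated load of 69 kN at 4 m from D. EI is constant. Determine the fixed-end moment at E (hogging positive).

Release both end moments; the primary structure is a simply-supported span DE with redundants M_D and M_E.
Simple-span end rotations at D and E under the given loads:
  at D: triangular load, peak 17: w₀L³/(45EI) = 377.8/EI
  at E: triangular load, peak 17: 7w₀L³/(360EI) = 330.6/EI
  at D: point load 69 at a = 4: Pab(L + b)/(6LEI) = 441.6/EI
  at E: point load 69 at a = 4: Pab(L + a)/(6LEI) = 386.4/EI
  θ_D0 = 819.4/EI,  θ_E0 = 717/EI
Flexibility coefficients: a unit moment at one end gives L/(3EI) there and L/(6EI) at the far end, so f₁₁ = f₂₂ = 3.333/EI and f₁₂ = f₂₁ = 1.667/EI.
Compatibility — zero rotation at each built-in end:
  3.333 M_D + 1.667 M_E = 819.4
  1.667 M_D + 3.333 M_E = 717
Solving the pair gives M_D = 184.4 kN·m and M_E = 122.9 kN·m (hogging).

M_E = 122.9 kN·m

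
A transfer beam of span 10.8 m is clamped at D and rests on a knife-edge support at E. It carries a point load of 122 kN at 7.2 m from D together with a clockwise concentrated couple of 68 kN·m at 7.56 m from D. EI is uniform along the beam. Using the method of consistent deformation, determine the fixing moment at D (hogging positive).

M_D = 170.4 kN·m

Release the roller at E. Primary structure: cantilever fixed at D.
Downward deflection at the released point E due to the loads:
  point load 122 at a = 7.2: Pa²(3L − a)/(6EI) = 26563/EI
  clockwise couple 68 at a = 7.56: M₀a(2L − a)/(2EI) = 3609/EI
  δ_0 = 30172/EI
Flexibility coefficient — unit upward force at E: δ_{EE} = L³/(3EI) = 419.9/EI.
The prop prevents deflection at E: R_E = δ_0/δ_{EE} = 30172/419.9 = 71.85 kN.
Moment equilibrium about D: M_D = Σ(load moments about D) − R_E·L = 946.4 − 71.85×10.8 = 170.4 kN·m.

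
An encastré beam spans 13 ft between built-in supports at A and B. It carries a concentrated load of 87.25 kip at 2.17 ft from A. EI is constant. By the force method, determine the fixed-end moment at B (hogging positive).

M_B = 26.33 kip·ft

Take the two fixed-end moments M_A, M_B as redundants; the released structure is the simple span AB.
Simple-span end rotations at A and B under the given loads:
  at A: point load 87.25 at a = 2.17: Pab(L + b)/(6LEI) = 626.4/EI
  at B: point load 87.25 at a = 2.17: Pab(L + a)/(6LEI) = 398.8/EI
  θ_A0 = 626.4/EI,  θ_B0 = 398.8/EI
Flexibility coefficients: a unit moment at one end gives L/(3EI) there and L/(6EI) at the far end, so f₁₁ = f₂₂ = 4.333/EI and f₁₂ = f₂₁ = 2.167/EI.
Compatibility — zero rotation at each built-in end:
  4.333 M_A + 2.167 M_B = 626.4
  2.167 M_A + 4.333 M_B = 398.8
Solving the pair gives M_A = 131.4 kip·ft and M_B = 26.33 kip·ft (hogging).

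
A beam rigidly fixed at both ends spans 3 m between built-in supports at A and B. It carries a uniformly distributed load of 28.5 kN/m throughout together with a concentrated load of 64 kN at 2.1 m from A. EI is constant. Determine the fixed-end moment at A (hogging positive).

M_A = 33.47 kN·m

Take the two fixed-end moments M_A, M_B as redundants; the released structure is the simple span AB.
On the primary (simply-supported) span, the end slopes from the loading are:
  at A: UDL 28.5: wL³/(24EI) = 32.06/EI
  at B: UDL 28.5: wL³/(24EI) = 32.06/EI
  at A: point load 64 at a = 2.1: Pab(L + b)/(6LEI) = 26.21/EI
  at B: point load 64 at a = 2.1: Pab(L + a)/(6LEI) = 34.27/EI
  θ_A0 = 58.27/EI,  θ_B0 = 66.33/EI
Flexibility coefficients: a unit moment at one end gives L/(3EI) there and L/(6EI) at the far end, so f₁₁ = f₂₂ = 1/EI and f₁₂ = f₂₁ = 0.5/EI.
Compatibility — zero rotation at each built-in end:
  1 M_A + 0.5 M_B = 58.27
  0.5 M_A + 1 M_B = 66.33
Solving the pair gives M_A = 33.47 kN·m and M_B = 49.6 kN·m (hogging).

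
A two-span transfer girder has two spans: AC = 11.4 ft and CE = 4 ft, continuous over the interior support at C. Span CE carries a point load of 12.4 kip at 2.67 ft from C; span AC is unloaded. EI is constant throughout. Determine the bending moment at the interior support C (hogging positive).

Insert a hinge at C; M_C is the redundant, and each span becomes simply supported.
Discontinuity in slope at C on the released structure — sum the simple-span end rotations:
  span CE: point load 12.4 at a = 2.67: Pab(L + b)/(6LEI) = 9.779/EI
  relative rotation θ_0 = (0 + 9.779)/EI = 9.779/EI
A unit hogging moment at C produces rotation L₁/(3EI) + L₂/(3EI) = 5.133/EI.
Compatibility: M_C·(L₁+L₂)/(3EI) = θ_0, giving M_C = 1.905 kip·ft (hogging).

M_C = 1.905 kip·ft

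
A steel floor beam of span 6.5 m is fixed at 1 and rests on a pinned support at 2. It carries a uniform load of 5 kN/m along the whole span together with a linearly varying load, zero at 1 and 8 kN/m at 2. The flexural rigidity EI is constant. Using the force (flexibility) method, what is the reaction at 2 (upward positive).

R_2 = 26.49 kN

Choose R_2 as the redundant. The primary structure is the cantilever fixed at 1.
Downward deflection at the released point 2 due to the loads:
  UDL 5: wL⁴/(8EI) = 1116/EI
  triangular load, peak 8 at the free end: 11w₀L⁴/(120EI) = 1309/EI
  δ_0 = 2425/EI
Flexibility coefficient — unit upward force at 2: δ_{22} = L³/(3EI) = 91.54/EI.
The prop prevents deflection at 2: R_2 = δ_0/δ_{22} = 2425/91.54 = 26.49 kN.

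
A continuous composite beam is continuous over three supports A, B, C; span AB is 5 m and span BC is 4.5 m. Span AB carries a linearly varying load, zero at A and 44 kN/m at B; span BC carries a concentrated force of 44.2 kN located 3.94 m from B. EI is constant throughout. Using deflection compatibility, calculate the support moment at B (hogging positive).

Insert a hinge at B; M_B is the redundant, and each span becomes simply supported.
End slopes at the hinge B, treating each span as simply supported:
  span AB: triangular load, peak 44: w₀L³/(45EI) = 122.2/EI
  span BC: point load 44.2 at a = 3.94: Pab(L + b)/(6LEI) = 18.28/EI
  relative rotation θ_0 = (122.2 + 18.28)/EI = 140.5/EI
A unit hogging moment at B produces rotation L₁/(3EI) + L₂/(3EI) = 3.167/EI.
Compatibility: M_B·(L₁+L₂)/(3EI) = θ_0, giving M_B = 44.37 kN·m (hogging).

M_B = 44.37 kN·m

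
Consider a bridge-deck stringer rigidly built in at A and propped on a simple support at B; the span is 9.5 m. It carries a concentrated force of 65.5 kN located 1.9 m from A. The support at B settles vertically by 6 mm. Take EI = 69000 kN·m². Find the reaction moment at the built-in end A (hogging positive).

M_A = 103.4 kN·m

Take the reaction at B as the redundant and release it; the primary structure is a cantilever fixed at A.
Deflection at B on the released cantilever, summing each load's contribution:
  point load 65.5 at a = 1.9: Pa²(3L − a)/(6EI) = 1048/EI
Tip deflection under a unit load at B: L³/(3EI) = 285.8/EI.
With EI = 69000 kN·m²: δ_0 = 0.015193 m and δ_{BB} = 0.004142 m/kN.
Compatibility — the beam at B must follow the support down by 0.006 m: δ_0 − R_B·δ_{BB} = 0.006, so R_B = (0.015193 − 0.006)/0.004142 = 2.219 kN.
Moment equilibrium about A: M_A = Σ(load moments about A) − R_B·L = 124.5 − 2.219×9.5 = 103.4 kN·m.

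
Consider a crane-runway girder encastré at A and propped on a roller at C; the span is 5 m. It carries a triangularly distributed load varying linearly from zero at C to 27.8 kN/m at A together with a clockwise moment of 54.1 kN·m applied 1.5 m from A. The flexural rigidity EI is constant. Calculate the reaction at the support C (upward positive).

R_C = 22.18 kN

Remove the prop at C; the released (primary) structure is a cantilever built in at A.
Primary-structure tip deflection at C by superposition:
  triangular load, peak 27.8 at the fixed end: w₀L⁴/(30EI) = 579.2/EI
  clockwise couple 54.1 at a = 1.5: M₀a(2L − a)/(2EI) = 344.9/EI
  δ_0 = 924.1/EI
Tip deflection under a unit load at C: L³/(3EI) = 41.67/EI.
Compatibility at C: δ_0 − R_C·δ_{CC} = 0, so R_C = 924.1/41.67 = 22.18 kN.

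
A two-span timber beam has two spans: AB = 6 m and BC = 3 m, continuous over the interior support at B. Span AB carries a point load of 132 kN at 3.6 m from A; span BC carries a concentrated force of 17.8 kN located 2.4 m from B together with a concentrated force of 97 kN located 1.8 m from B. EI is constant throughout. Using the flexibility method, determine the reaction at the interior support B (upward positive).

Release continuity at B by inserting a hinge; the redundant is the internal moment M_B. The primary structure is two simply-supported spans AB and BC.
Rotations at B on the released spans (each span's end-slope, ×1/EI):
  span AB: point load 132 at a = 3.6: Pab(L + a)/(6LEI) = 304.1/EI
  span BC: point load 17.8 at a = 2.4: Pab(L + b)/(6LEI) = 5.126/EI
  span BC: point load 97 at a = 1.8: Pab(L + b)/(6LEI) = 48.89/EI
  relative rotation θ_0 = (304.1 + 54.01)/EI = 358.1/EI
A unit hogging moment at B produces rotation L₁/(3EI) + L₂/(3EI) = 3/EI.
Compatibility: M_B·(L₁+L₂)/(3EI) = θ_0, giving M_B = 119.4 kN·m (hogging).
Span AB, ΣM about A with M_B applied at B: R_B^{AB}·6 = 475.2 + 119.4, so R_B^{AB} = 99.1 kN and R_A = 132 − 99.1 = 32.9 kN.
Span BC, ΣM about C: R_B^{BC}·3 = 127.1 + 119.4, so R_B^{BC} = 82.15 kN and R_C = 114.8 − 82.15 = 32.65 kN.
R_B = 99.1 + 82.15 = 181.3 kN.

R_B = 181.3 kN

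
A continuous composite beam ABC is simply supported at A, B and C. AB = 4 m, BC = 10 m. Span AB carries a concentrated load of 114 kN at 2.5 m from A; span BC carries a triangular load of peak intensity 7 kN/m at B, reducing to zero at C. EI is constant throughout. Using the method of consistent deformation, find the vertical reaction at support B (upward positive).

Insert a hinge at B; M_B is the redundant, and each span becomes simply supported.
Rotations at B on the released spans (each span's end-slope, ×1/EI):
  span AB: point load 114 at a = 2.5: Pab(L + a)/(6LEI) = 115.8/EI
  span BC: triangular load, peak 7: w₀L³/(45EI) = 155.6/EI
  relative rotation θ_0 = (115.8 + 155.6)/EI = 271.3/EI
A unit hogging moment at B produces rotation L₁/(3EI) + L₂/(3EI) = 4.667/EI.
Slope continuity at B: θ_0 = M_B·4.667/EI, so M_B = 271.3/4.667 = 58.14 kN·m (hogging).
Span AB, ΣM about A with M_B applied at B: R_B^{AB}·4 = 285 + 58.14, so R_B^{AB} = 85.79 kN and R_A = 114 − 85.79 = 28.21 kN.
Span BC, ΣM about C: R_B^{BC}·10 = 233.3 + 58.14, so R_B^{BC} = 29.15 kN and R_C = 35 − 29.15 = 5.852 kN.
R_B = 85.79 + 29.15 = 114.9 kN.

R_B = 114.9 kN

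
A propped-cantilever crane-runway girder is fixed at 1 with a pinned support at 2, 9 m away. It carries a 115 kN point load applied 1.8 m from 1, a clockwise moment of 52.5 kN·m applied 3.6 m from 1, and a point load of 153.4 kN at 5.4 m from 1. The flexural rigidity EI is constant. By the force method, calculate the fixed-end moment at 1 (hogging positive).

M_1 = 383.1 kN·m

Remove the prop at 2; the released (primary) structure is a cantilever built in at 1.
Deflection at 2 on the released cantilever, summing each load's contribution:
  point load 115 at a = 1.8: Pa²(3L − a)/(6EI) = 1565/EI
  clockwise couple 52.5 at a = 3.6: M₀a(2L − a)/(2EI) = 1361/EI
  point load 153.4 at a = 5.4: Pa²(3L − a)/(6EI) = 16103/EI
  δ_0 = 19029/EI
Flexibility coefficient — unit upward force at 2: δ_{22} = L³/(3EI) = 243/EI.
Compatibility at 2: δ_0 − R_2·δ_{22} = 0, so R_2 = 19029/243 = 78.31 kN.
Moment equilibrium about 1: M_1 = Σ(load moments about 1) − R_2·L = 1088 − 78.31×9 = 383.1 kN·m.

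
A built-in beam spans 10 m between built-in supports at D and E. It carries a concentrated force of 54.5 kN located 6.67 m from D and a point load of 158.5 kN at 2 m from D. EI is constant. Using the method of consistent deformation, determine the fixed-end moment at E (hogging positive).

M_E = 131.5 kN·m

Take the two fixed-end moments M_D, M_E as redundants; the released structure is the simple span DE.
Simple-span end rotations at D and E under the given loads:
  at D: point load 54.5 at a = 6.67: Pab(L + b)/(6LEI) = 268.9/EI
  at E: point load 54.5 at a = 6.67: Pab(L + a)/(6LEI) = 336.3/EI
  at D: point load 158.5 at a = 2: Pab(L + b)/(6LEI) = 760.8/EI
  at E: point load 158.5 at a = 2: Pab(L + a)/(6LEI) = 507.2/EI
  θ_D0 = 1030/EI,  θ_E0 = 843.5/EI
Flexibility coefficients: a unit moment at one end gives L/(3EI) there and L/(6EI) at the far end, so f₁₁ = f₂₂ = 3.333/EI and f₁₂ = f₂₁ = 1.667/EI.
Compatibility — zero rotation at each built-in end:
  3.333 M_D + 1.667 M_E = 1030
  1.667 M_D + 3.333 M_E = 843.5
Solving the pair gives M_D = 243.2 kN·m and M_E = 131.5 kN·m (hogging).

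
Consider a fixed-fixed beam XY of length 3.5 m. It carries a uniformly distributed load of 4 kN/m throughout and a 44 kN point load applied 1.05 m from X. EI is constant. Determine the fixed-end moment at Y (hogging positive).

M_Y = 13.79 kN·m

Release both end moments; the primary structure is a simply-supported span XY with redundants M_X and M_Y.
End rotations of the released simple span under the applied load (×1/EI):
  at X: UDL 4: wL³/(24EI) = 7.146/EI
  at Y: UDL 4: wL³/(24EI) = 7.146/EI
  at X: point load 44 at a = 1.05: Pab(L + b)/(6LEI) = 32.07/EI
  at Y: point load 44 at a = 1.05: Pab(L + a)/(6LEI) = 24.52/EI
  θ_X0 = 39.22/EI,  θ_Y0 = 31.67/EI
Flexibility coefficients: a unit moment at one end gives L/(3EI) there and L/(6EI) at the far end, so f₁₁ = f₂₂ = 1.167/EI and f₁₂ = f₂₁ = 0.5833/EI.
Compatibility — zero rotation at each built-in end:
  1.167 M_X + 0.5833 M_Y = 39.22
  0.5833 M_X + 1.167 M_Y = 31.67
Solving the pair gives M_X = 26.72 kN·m and M_Y = 13.79 kN·m (hogging).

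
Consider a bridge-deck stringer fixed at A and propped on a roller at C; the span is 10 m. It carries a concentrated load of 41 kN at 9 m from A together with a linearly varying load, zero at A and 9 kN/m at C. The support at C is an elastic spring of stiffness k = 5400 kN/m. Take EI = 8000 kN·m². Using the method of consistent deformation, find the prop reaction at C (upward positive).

Release the roller at C. Primary structure: cantilever fixed at A.
Free-end deflection of the primary structure under the applied loading (downward +):
  point load 41 at a = 9: Pa²(3L − a)/(6EI) = 11624/EI
  triangular load, peak 9 at the free end: 11w₀L⁴/(120EI) = 8250/EI
  δ_0 = 19874/EI
Flexibility coefficient — unit upward force at C: δ_{CC} = L³/(3EI) = 333.3/EI.
With EI = 8000 kN·m²: δ_0 = 2.4842 m and δ_{CC} = 0.041667 m/kN.
Compatibility — the spring shortens by R_C/k under the reaction it provides: δ_0 − R_C·δ_{CC} = R_C/k. With 1/k = 0.000185 m/kN, R_C = δ_0 / (δ_{CC} + 1/k) = 2.4842 / (0.041667 + 0.000185) = 59.36 kN.

R_C = 59.36 kN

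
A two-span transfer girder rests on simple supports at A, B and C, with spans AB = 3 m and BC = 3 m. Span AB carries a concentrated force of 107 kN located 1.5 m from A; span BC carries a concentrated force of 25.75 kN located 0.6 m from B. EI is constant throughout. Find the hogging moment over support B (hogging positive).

M_B = 35.66 kN·m

Take M_B as the redundant. Released structure: two simple spans AB and BC with a hinge at B.
Discontinuity in slope at B on the released structure — sum the simple-span end rotations:
  span AB: point load 107 at a = 1.5: Pab(L + a)/(6LEI) = 60.19/EI
  span BC: point load 25.75 at a = 0.6: Pab(L + b)/(6LEI) = 11.12/EI
  relative rotation θ_0 = (60.19 + 11.12)/EI = 71.31/EI
A unit hogging moment at B produces rotation L₁/(3EI) + L₂/(3EI) = 2/EI.
Compatibility: M_B·(L₁+L₂)/(3EI) = θ_0, giving M_B = 35.66 kN·m (hogging).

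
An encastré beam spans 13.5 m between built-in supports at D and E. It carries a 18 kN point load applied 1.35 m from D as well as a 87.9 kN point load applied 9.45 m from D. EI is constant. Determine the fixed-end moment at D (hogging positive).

M_D = 94.44 kN·m

Take the two fixed-end moments M_D, M_E as redundants; the released structure is the simple span DE.
Simple-span end rotations at D and E under the given loads:
  at D: point load 18 at a = 1.35: Pab(L + b)/(6LEI) = 93.49/EI
  at E: point load 18 at a = 1.35: Pab(L + a)/(6LEI) = 54.13/EI
  at D: point load 87.9 at a = 9.45: Pab(L + b)/(6LEI) = 728.9/EI
  at E: point load 87.9 at a = 9.45: Pab(L + a)/(6LEI) = 953.2/EI
  θ_D0 = 822.4/EI,  θ_E0 = 1007/EI
Flexibility coefficients: a unit moment at one end gives L/(3EI) there and L/(6EI) at the far end, so f₁₁ = f₂₂ = 4.5/EI and f₁₂ = f₂₁ = 2.25/EI.
Compatibility — zero rotation at each built-in end:
  4.5 M_D + 2.25 M_E = 822.4
  2.25 M_D + 4.5 M_E = 1007
Solving the pair gives M_D = 94.44 kN·m and M_E = 176.6 kN·m (hogging).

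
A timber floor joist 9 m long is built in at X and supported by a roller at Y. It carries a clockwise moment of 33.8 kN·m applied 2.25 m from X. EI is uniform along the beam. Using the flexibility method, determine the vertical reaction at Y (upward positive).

Release the roller at Y. Primary structure: cantilever fixed at X.
Free-end deflection of the primary structure under the applied loading (downward +):
  clockwise couple 33.8 at a = 2.25: M₀a(2L − a)/(2EI) = 598.9/EI
Tip deflection under a unit load at Y: L³/(3EI) = 243/EI.
The prop prevents deflection at Y: R_Y = δ_0/δ_{YY} = 598.9/243 = 2.465 kN.

R_Y = 2.465 kN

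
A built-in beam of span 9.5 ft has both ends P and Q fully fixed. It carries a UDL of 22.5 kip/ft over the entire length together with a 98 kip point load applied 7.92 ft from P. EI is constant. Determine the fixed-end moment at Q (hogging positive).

M_Q = 276.8 kip·ft

Release both end moments; the primary structure is a simply-supported span PQ with redundants M_P and M_Q.
On the primary (simply-supported) span, the end slopes from the loading are:
  at P: UDL 22.5: wL³/(24EI) = 803.8/EI
  at Q: UDL 22.5: wL³/(24EI) = 803.8/EI
  at P: point load 98 at a = 7.92: Pab(L + b)/(6LEI) = 238.4/EI
  at Q: point load 98 at a = 7.92: Pab(L + a)/(6LEI) = 374.8/EI
  θ_P0 = 1042/EI,  θ_Q0 = 1179/EI
Flexibility coefficients: a unit moment at one end gives L/(3EI) there and L/(6EI) at the far end, so f₁₁ = f₂₂ = 3.167/EI and f₁₂ = f₂₁ = 1.583/EI.
Compatibility — zero rotation at each built-in end:
  3.167 M_P + 1.583 M_Q = 1042
  1.583 M_P + 3.167 M_Q = 1179
Solving the pair gives M_P = 190.7 kip·ft and M_Q = 276.8 kip·ft (hogging).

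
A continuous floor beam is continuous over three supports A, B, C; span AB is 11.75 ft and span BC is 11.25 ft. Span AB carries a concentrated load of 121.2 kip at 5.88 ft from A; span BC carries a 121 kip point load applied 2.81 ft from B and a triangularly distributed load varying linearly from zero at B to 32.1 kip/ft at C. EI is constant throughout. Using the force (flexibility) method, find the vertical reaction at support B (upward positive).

Release continuity at B by inserting a hinge; the redundant is the internal moment M_B. The primary structure is two simply-supported spans AB and BC.
End slopes at the hinge B, treating each span as simply supported:
  span AB: point load 121.2 at a = 5.88: Pab(L + a)/(6LEI) = 1046/EI
  span BC: point load 121 at a = 2.81: Pab(L + b)/(6LEI) = 837.1/EI
  span BC: triangular load, peak 32.1: 7w₀L³/(360EI) = 888.7/EI
  relative rotation θ_0 = (1046 + 1726)/EI = 2772/EI
A unit hogging moment at B produces rotation L₁/(3EI) + L₂/(3EI) = 7.667/EI.
Compatibility: M_B·(L₁+L₂)/(3EI) = θ_0, giving M_B = 361.6 kip·ft (hogging).
Span AB, ΣM about A with M_B applied at B: R_B^{AB}·11.75 = 712.7 + 361.6, so R_B^{AB} = 91.42 kip and R_A = 121.2 − 91.42 = 29.78 kip.
Span BC, ΣM about C: R_B^{BC}·11.25 = 1698 + 361.6, so R_B^{BC} = 183.1 kip and R_C = 301.6 − 183.1 = 118.5 kip.
R_B = 91.42 + 183.1 = 274.5 kip.

R_B = 274.5 kip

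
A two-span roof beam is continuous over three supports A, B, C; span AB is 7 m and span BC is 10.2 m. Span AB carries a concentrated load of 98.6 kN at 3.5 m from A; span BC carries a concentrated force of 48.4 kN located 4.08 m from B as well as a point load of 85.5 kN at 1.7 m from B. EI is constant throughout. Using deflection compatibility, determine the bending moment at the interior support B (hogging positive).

M_B = 174.7 kN·m

Take M_B as the redundant. Released structure: two simple spans AB and BC with a hinge at B.
End slopes at the hinge B, treating each span as simply supported:
  span AB: point load 98.6 at a = 3.5: Pab(L + a)/(6LEI) = 302/EI
  span BC: point load 48.4 at a = 4.08: Pab(L + b)/(6LEI) = 322.3/EI
  span BC: point load 85.5 at a = 1.7: Pab(L + b)/(6LEI) = 377.5/EI
  relative rotation θ_0 = (302 + 699.8)/EI = 1002/EI
A unit hogging moment at B produces rotation L₁/(3EI) + L₂/(3EI) = 5.733/EI.
Slope continuity at B: θ_0 = M_B·5.733/EI, so M_B = 1002/5.733 = 174.7 kN·m (hogging).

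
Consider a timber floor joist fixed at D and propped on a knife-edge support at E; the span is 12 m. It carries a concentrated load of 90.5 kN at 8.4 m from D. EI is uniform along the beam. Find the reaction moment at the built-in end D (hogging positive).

Take the reaction at E as the redundant and release it; the primary structure is a cantilever fixed at D.
Downward deflection at the released point E due to the loads:
  point load 90.5 at a = 8.4: Pa²(3L − a)/(6EI) = 29374/EI
Tip deflection under a unit load at E: L³/(3EI) = 576/EI.
The prop prevents deflection at E: R_E = δ_0/δ_{EE} = 29374/576 = 51 kN.
Moment equilibrium about D: M_D = Σ(load moments about D) − R_E·L = 760.2 − 51×12 = 148.2 kN·m.

M_D = 148.2 kN·m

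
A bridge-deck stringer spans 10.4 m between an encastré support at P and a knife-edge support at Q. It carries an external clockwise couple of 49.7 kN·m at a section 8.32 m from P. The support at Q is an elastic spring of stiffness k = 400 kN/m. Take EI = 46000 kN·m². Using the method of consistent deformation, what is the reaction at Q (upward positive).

R_Q = 5.266 kN

Release the roller at Q. Primary structure: cantilever fixed at P.
Primary-structure tip deflection at Q by superposition:
  clockwise couple 49.7 at a = 8.32: M₀a(2L − a)/(2EI) = 2580/EI
Flexibility coefficient — unit upward force at Q: δ_{QQ} = L³/(3EI) = 375/EI.
With EI = 46000 kN·m²: δ_0 = 0.056093 m and δ_{QQ} = 0.008151 m/kN.
Compatibility — the spring shortens by R_Q/k under the reaction it provides: δ_0 − R_Q·δ_{QQ} = R_Q/k. With 1/k = 0.0025 m/kN, R_Q = δ_0 / (δ_{QQ} + 1/k) = 0.056093 / (0.008151 + 0.0025) = 5.266 kN.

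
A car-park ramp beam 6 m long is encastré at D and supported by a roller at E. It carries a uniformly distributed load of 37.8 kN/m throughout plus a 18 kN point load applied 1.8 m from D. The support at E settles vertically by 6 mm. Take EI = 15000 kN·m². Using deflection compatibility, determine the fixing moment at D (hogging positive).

M_D = 196.9 kN·m

Release the roller at E. Primary structure: cantilever fixed at D.
Primary-structure tip deflection at E by superposition:
  UDL 37.8: wL⁴/(8EI) = 6124/EI
  point load 18 at a = 1.8: Pa²(3L − a)/(6EI) = 157.5/EI
  δ_0 = 6281/EI
Tip deflection under a unit load at E: L³/(3EI) = 72/EI.
With EI = 15000 kN·m²: δ_0 = 0.41874 m and δ_{EE} = 0.0048 m/kN.
Compatibility — the beam at E must follow the support down by 0.006 m: δ_0 − R_E·δ_{EE} = 0.006, so R_E = (0.41874 − 0.006)/0.0048 = 85.99 kN.
Moment equilibrium about D: M_D = Σ(load moments about D) − R_E·L = 712.8 − 85.99×6 = 196.9 kN·m.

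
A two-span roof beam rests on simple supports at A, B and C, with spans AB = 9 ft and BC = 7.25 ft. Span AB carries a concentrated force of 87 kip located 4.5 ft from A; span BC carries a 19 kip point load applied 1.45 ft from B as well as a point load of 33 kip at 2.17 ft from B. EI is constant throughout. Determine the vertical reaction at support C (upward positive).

R_C = -1.384 kip

Take M_B as the redundant. Released structure: two simple spans AB and BC with a hinge at B.
End slopes at the hinge B, treating each span as simply supported:
  span AB: point load 87 at a = 4.5: Pab(L + a)/(6LEI) = 440.4/EI
  span BC: point load 19 at a = 1.45: Pab(L + b)/(6LEI) = 47.94/EI
  span BC: point load 33 at a = 2.17: Pab(L + b)/(6LEI) = 103.1/EI
  relative rotation θ_0 = (440.4 + 151)/EI = 591.5/EI
A unit hogging moment at B produces rotation L₁/(3EI) + L₂/(3EI) = 5.417/EI.
Slope continuity at B: θ_0 = M_B·5.417/EI, so M_B = 591.5/5.417 = 109.2 kip·ft (hogging).
Span BC, ΣM about C: R_B^{BC}·7.25 = 277.8 + 109.2, so R_B^{BC} = 53.38 kip and R_C = 52 − 53.38 = -1.384 kip.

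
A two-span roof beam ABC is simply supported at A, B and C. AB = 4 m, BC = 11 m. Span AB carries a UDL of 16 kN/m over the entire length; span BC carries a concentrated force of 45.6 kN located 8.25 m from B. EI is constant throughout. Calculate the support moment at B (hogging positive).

M_B = 51.64 kN·m

Insert a hinge at B; M_B is the redundant, and each span becomes simply supported.
Discontinuity in slope at B on the released structure — sum the simple-span end rotations:
  span AB: UDL 16: wL³/(24EI) = 42.67/EI
  span BC: point load 45.6 at a = 8.25: Pab(L + b)/(6LEI) = 215.5/EI
  relative rotation θ_0 = (42.67 + 215.5)/EI = 258.2/EI
A unit hogging moment at B produces rotation L₁/(3EI) + L₂/(3EI) = 5/EI.
Compatibility: M_B·(L₁+L₂)/(3EI) = θ_0, giving M_B = 51.64 kN·m (hogging).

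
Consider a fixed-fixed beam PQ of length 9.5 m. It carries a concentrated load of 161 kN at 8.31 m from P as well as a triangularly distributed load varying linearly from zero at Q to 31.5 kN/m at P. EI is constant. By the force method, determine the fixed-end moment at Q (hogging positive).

Take the two fixed-end moments M_P, M_Q as redundants; the released structure is the simple span PQ.
On the primary (simply-supported) span, the end slopes from the loading are:
  at P: point load 161 at a = 8.31: Pab(L + b)/(6LEI) = 298.6/EI
  at Q: point load 161 at a = 8.31: Pab(L + a)/(6LEI) = 497.5/EI
  at P: triangular load, peak 31.5: w₀L³/(45EI) = 600.2/EI
  at Q: triangular load, peak 31.5: 7w₀L³/(360EI) = 525.1/EI
  θ_P0 = 898.8/EI,  θ_Q0 = 1023/EI
Flexibility coefficients: a unit moment at one end gives L/(3EI) there and L/(6EI) at the far end, so f₁₁ = f₂₂ = 3.167/EI and f₁₂ = f₂₁ = 1.583/EI.
Compatibility — zero rotation at each built-in end:
  3.167 M_P + 1.583 M_Q = 898.8
  1.583 M_P + 3.167 M_Q = 1023
Solving the pair gives M_P = 163.1 kN·m and M_Q = 241.4 kN·m (hogging).

M_Q = 241.4 kN·m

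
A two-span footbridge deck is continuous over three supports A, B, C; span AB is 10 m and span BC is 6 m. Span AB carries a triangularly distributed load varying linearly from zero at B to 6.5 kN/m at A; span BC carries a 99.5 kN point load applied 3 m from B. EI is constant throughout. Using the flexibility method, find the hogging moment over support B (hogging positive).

M_B = 65.67 kN·m

Release continuity at B by inserting a hinge; the redundant is the internal moment M_B. The primary structure is two simply-supported spans AB and BC.
End slopes at the hinge B, treating each span as simply supported:
  span AB: triangular load, peak 6.5: 7w₀L³/(360EI) = 126.4/EI
  span BC: point load 99.5 at a = 3: Pab(L + b)/(6LEI) = 223.9/EI
  relative rotation θ_0 = (126.4 + 223.9)/EI = 350.3/EI
A unit hogging moment at B produces rotation L₁/(3EI) + L₂/(3EI) = 5.333/EI.
Compatibility: M_B·(L₁+L₂)/(3EI) = θ_0, giving M_B = 65.67 kN·m (hogging).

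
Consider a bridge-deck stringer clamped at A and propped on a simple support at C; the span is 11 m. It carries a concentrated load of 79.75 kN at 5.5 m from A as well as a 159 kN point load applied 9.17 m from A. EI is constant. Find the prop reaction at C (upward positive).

Release the roller at C. Primary structure: cantilever fixed at A.
Primary-structure tip deflection at C by superposition:
  point load 79.75 at a = 5.5: Pa²(3L − a)/(6EI) = 11057/EI
  point load 159 at a = 9.17: Pa²(3L − a)/(6EI) = 53102/EI
  δ_0 = 64159/EI
Flexibility coefficient — unit upward force at C: δ_{CC} = L³/(3EI) = 443.7/EI.
Compatibility at C: δ_0 − R_C·δ_{CC} = 0, so R_C = 64159/443.7 = 144.6 kN.

R_C = 144.6 kN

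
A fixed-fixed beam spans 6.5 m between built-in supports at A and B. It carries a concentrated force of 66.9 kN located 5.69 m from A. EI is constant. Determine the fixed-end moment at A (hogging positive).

Release both end moments; the primary structure is a simply-supported span AB with redundants M_A and M_B.
On the primary (simply-supported) span, the end slopes from the loading are:
  at A: point load 66.9 at a = 5.69: Pab(L + b)/(6LEI) = 57.79/EI
  at B: point load 66.9 at a = 5.69: Pab(L + a)/(6LEI) = 96.37/EI
  θ_A0 = 57.79/EI,  θ_B0 = 96.37/EI
Flexibility coefficients: a unit moment at one end gives L/(3EI) there and L/(6EI) at the far end, so f₁₁ = f₂₂ = 2.167/EI and f₁₂ = f₂₁ = 1.083/EI.
Compatibility — zero rotation at each built-in end:
  2.167 M_A + 1.083 M_B = 57.79
  1.083 M_A + 2.167 M_B = 96.37
Solving the pair gives M_A = 5.911 kN·m and M_B = 41.52 kN·m (hogging).

M_A = 5.911 kN·m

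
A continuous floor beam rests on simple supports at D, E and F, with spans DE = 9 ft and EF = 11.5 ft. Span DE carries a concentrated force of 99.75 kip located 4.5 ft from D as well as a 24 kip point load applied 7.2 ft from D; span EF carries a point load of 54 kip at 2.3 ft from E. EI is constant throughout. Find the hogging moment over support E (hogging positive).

Take M_E as the redundant. Released structure: two simple spans DE and EF with a hinge at E.
Rotations at E on the released spans (each span's end-slope, ×1/EI):
  span DE: point load 99.75 at a = 4.5: Pab(L + a)/(6LEI) = 505/EI
  span DE: point load 24 at a = 7.2: Pab(L + a)/(6LEI) = 93.31/EI
  span EF: point load 54 at a = 2.3: Pab(L + b)/(6LEI) = 342.8/EI
  relative rotation θ_0 = (598.3 + 342.8)/EI = 941.1/EI
A unit hogging moment at E produces rotation L₁/(3EI) + L₂/(3EI) = 6.833/EI.
Slope continuity at E: θ_0 = M_E·6.833/EI, so M_E = 941.1/6.833 = 137.7 kip·ft (hogging).

M_E = 137.7 kip·ft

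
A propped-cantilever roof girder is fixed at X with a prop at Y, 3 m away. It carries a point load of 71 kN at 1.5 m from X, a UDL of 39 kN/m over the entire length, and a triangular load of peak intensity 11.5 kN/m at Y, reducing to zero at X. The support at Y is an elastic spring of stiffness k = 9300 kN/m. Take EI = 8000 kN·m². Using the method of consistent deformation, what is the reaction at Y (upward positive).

R_Y = 68.96 kN

Take the reaction at Y as the redundant and release it; the primary structure is a cantilever fixed at X.
Deflection at Y on the released cantilever, summing each load's contribution:
  point load 71 at a = 1.5: Pa²(3L − a)/(6EI) = 199.7/EI
  UDL 39: wL⁴/(8EI) = 394.9/EI
  triangular load, peak 11.5 at the free end: 11w₀L⁴/(120EI) = 85.39/EI
  δ_0 = 680/EI
Flexibility coefficient — unit upward force at Y: δ_{YY} = L³/(3EI) = 9/EI.
With EI = 8000 kN·m²: δ_0 = 0.084994 m and δ_{YY} = 0.001125 m/kN.
Compatibility — the spring shortens by R_Y/k under the reaction it provides: δ_0 − R_Y·δ_{YY} = R_Y/k. With 1/k = 0.000108 m/kN, R_Y = δ_0 / (δ_{YY} + 1/k) = 0.084994 / (0.001125 + 0.000108) = 68.96 kN.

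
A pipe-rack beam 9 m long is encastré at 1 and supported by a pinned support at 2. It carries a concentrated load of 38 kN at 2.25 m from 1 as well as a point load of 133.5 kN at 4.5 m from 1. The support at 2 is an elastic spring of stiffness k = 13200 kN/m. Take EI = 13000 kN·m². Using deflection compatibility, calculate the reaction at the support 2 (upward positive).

Take the reaction at 2 as the redundant and release it; the primary structure is a cantilever fixed at 1.
Free-end deflection of the primary structure under the applied loading (downward +):
  point load 38 at a = 2.25: Pa²(3L − a)/(6EI) = 793.5/EI
  point load 133.5 at a = 4.5: Pa²(3L − a)/(6EI) = 10138/EI
  δ_0 = 10931/EI
Tip deflection under a unit load at 2: L³/(3EI) = 243/EI.
With EI = 13000 kN·m²: δ_0 = 0.84086 m and δ_{22} = 0.018692 m/kN.
Compatibility — the spring shortens by R_2/k under the reaction it provides: δ_0 − R_2·δ_{22} = R_2/k. With 1/k = 0.000076 m/kN, R_2 = δ_0 / (δ_{22} + 1/k) = 0.84086 / (0.018692 + 0.000076) = 44.8 kN.

R_2 = 44.8 kN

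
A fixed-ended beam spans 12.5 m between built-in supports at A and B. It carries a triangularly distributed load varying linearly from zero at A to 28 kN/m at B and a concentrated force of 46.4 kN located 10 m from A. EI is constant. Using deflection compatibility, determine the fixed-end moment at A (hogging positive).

Release both end moments; the primary structure is a simply-supported span AB with redundants M_A and M_B.
End rotations of the released simple span under the applied load (×1/EI):
  at A: triangular load, peak 28: 7w₀L³/(360EI) = 1063/EI
  at B: triangular load, peak 28: w₀L³/(45EI) = 1215/EI
  at A: point load 46.4 at a = 10: Pab(L + b)/(6LEI) = 232/EI
  at B: point load 46.4 at a = 10: Pab(L + a)/(6LEI) = 348/EI
  θ_A0 = 1295/EI,  θ_B0 = 1563/EI
Flexibility coefficients: a unit moment at one end gives L/(3EI) there and L/(6EI) at the far end, so f₁₁ = f₂₂ = 4.167/EI and f₁₂ = f₂₁ = 2.083/EI.
Compatibility — zero rotation at each built-in end:
  4.167 M_A + 2.083 M_B = 1295
  2.083 M_A + 4.167 M_B = 1563
Solving the pair gives M_A = 164.4 kN·m and M_B = 293 kN·m (hogging).

M_A = 164.4 kN·m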